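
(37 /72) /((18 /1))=37 /1296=0.03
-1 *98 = -98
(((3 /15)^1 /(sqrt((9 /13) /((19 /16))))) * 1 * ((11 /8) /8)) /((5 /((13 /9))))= 143 * sqrt(247) /172800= 0.01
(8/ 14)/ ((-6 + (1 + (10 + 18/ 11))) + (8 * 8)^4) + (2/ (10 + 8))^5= 431481433/ 25427407632669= 0.00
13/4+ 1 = 4.25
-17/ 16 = -1.06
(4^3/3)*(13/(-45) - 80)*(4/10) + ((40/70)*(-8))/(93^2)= -685.13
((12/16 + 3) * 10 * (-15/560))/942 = -75/70336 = -0.00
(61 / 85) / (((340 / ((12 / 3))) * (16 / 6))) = 183 / 57800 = 0.00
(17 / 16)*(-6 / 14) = -51 / 112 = -0.46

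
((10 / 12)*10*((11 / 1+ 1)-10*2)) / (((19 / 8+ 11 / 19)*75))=-1216 / 4041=-0.30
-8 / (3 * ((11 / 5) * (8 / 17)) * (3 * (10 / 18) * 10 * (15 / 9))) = -51 / 550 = -0.09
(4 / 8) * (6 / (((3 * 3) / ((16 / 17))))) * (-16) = -256 / 51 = -5.02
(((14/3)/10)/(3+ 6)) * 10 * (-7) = -98/27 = -3.63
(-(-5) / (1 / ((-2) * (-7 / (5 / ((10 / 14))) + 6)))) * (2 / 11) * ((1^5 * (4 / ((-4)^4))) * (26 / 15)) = -65 / 264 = -0.25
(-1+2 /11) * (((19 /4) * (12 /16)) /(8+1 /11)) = -513 /1424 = -0.36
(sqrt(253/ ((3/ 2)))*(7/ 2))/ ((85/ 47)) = 329*sqrt(1518)/ 510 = 25.13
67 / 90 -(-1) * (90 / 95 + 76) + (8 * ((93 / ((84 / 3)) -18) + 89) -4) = 7999111 / 11970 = 668.26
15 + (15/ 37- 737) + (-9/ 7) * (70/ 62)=-829334/ 1147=-723.05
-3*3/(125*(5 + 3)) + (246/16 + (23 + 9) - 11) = 18183/500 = 36.37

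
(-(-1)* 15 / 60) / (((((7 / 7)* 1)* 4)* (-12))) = -0.01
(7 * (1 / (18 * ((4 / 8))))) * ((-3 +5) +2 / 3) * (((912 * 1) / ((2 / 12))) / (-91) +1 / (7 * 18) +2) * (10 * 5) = -19041400 / 3159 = -6027.67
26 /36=13 /18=0.72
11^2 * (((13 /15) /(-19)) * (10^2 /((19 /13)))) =-408980 /1083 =-377.64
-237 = -237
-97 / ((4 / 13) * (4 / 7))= -8827 / 16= -551.69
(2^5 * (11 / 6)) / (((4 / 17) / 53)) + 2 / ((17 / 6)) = 673984 / 51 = 13215.37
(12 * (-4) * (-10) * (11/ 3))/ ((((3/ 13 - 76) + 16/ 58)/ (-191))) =126732320/ 28461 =4452.84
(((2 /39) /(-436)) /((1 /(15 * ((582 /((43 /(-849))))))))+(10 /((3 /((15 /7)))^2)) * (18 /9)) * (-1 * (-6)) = 182.87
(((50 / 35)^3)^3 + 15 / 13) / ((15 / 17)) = 46258033957 / 1573790673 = 29.39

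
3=3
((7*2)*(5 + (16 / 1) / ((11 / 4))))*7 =11662 / 11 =1060.18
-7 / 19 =-0.37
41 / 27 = 1.52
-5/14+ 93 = 92.64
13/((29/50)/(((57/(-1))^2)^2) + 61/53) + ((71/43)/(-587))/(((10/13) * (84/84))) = 91760248589890699/8126543035804670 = 11.29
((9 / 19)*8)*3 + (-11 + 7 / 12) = 217 / 228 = 0.95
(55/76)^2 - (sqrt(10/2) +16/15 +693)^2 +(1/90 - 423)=-208869980477/433200 - 20822*sqrt(5)/15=-485259.96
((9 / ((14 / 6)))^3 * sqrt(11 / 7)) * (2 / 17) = 39366 * sqrt(77) / 40817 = 8.46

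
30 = 30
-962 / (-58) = 481 / 29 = 16.59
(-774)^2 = 599076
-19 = -19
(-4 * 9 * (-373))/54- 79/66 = 16333/66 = 247.47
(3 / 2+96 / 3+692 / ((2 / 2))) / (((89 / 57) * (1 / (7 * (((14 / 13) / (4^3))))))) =4052643 / 74048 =54.73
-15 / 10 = -3 / 2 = -1.50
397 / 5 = 79.40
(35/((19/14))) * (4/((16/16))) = 1960/19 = 103.16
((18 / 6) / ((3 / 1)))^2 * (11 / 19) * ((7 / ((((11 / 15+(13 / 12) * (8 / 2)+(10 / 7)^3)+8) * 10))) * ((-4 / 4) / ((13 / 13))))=-79233 / 3124664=-0.03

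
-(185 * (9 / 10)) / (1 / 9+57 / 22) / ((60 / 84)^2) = -1615383 / 13375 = -120.78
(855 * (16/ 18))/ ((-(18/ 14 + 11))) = -2660/ 43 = -61.86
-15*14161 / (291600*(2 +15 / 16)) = -14161 / 57105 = -0.25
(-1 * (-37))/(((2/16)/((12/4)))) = 888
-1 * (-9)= 9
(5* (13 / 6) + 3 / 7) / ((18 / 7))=473 / 108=4.38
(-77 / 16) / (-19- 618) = 11 / 1456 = 0.01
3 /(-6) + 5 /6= 1 /3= 0.33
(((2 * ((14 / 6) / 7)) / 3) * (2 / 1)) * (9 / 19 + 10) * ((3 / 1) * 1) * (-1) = -796 / 57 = -13.96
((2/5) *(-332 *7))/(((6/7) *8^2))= -4067/240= -16.95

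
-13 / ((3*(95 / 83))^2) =-89557 / 81225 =-1.10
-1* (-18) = 18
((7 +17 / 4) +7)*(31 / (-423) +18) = 553559 / 1692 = 327.16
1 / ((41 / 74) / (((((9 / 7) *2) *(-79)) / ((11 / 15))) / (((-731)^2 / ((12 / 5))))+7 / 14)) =1518606281 / 1686977677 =0.90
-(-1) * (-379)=-379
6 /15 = 2 /5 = 0.40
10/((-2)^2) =5/2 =2.50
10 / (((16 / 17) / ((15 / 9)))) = 425 / 24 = 17.71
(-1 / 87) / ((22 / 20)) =-10 / 957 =-0.01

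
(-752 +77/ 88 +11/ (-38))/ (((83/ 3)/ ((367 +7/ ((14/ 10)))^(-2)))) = -114215/ 581950848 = -0.00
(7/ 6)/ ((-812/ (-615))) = 205/ 232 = 0.88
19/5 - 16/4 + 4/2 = 9/5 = 1.80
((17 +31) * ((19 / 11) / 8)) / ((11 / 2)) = 228 / 121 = 1.88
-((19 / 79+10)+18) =-2231 / 79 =-28.24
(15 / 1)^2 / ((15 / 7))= 105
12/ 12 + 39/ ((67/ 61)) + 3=2647/ 67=39.51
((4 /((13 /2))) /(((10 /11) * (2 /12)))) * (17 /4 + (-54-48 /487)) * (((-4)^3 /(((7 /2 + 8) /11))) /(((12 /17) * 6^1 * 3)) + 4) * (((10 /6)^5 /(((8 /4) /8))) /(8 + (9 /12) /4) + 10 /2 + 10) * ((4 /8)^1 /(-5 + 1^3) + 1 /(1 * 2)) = 1413939204755 /1069684299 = 1321.83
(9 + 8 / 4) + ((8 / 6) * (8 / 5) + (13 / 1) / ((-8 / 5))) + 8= 1561 / 120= 13.01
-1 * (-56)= 56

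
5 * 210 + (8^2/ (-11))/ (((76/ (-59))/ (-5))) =214730/ 209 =1027.42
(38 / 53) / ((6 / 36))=4.30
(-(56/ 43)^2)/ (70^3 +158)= -1568/ 317249571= -0.00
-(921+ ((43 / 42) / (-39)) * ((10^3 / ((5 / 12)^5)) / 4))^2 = -821580900921 / 5175625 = -158740.42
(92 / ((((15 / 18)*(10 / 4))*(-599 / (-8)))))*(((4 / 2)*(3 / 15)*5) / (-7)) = -17664 / 104825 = -0.17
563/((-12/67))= -37721/12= -3143.42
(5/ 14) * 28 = 10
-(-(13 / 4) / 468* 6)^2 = -1 / 576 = -0.00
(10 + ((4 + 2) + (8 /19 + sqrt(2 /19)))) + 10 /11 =sqrt(38) /19 + 3622 /209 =17.65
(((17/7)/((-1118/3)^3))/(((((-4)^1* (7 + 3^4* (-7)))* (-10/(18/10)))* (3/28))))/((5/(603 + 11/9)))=416007/97819052240000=0.00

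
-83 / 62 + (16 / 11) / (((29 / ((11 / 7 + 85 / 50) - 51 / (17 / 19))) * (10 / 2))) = -6498931 / 3461150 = -1.88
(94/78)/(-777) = -47/30303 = -0.00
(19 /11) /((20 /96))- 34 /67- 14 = -6.22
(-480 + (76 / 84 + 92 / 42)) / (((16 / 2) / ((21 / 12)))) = -10015 / 96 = -104.32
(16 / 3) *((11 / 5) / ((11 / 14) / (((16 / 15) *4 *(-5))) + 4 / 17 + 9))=2680832 / 2101665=1.28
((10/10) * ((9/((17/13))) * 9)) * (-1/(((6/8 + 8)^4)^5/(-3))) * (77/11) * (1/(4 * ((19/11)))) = 9551732388397056/351127924430420416736602783203125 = 0.00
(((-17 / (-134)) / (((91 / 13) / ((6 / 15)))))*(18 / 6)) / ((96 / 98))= 119 / 5360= 0.02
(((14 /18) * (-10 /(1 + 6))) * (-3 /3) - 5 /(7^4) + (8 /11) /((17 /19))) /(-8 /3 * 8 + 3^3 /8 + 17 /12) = -62128184 /534743517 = -0.12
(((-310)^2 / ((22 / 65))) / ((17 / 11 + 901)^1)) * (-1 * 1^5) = -1561625 / 4964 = -314.59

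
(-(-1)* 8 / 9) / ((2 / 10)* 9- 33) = -10 / 351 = -0.03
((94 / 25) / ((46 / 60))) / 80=141 / 2300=0.06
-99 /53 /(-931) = 99 /49343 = 0.00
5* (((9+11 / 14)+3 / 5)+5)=1077 / 14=76.93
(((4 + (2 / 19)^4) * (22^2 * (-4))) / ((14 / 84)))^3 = -222040902994359017766912000000 / 2213314919066161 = -100320519724342.81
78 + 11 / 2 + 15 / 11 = 1867 / 22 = 84.86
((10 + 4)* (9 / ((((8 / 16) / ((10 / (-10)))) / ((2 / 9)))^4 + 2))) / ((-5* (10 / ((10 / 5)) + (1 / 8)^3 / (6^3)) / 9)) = -1.64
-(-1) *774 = 774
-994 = -994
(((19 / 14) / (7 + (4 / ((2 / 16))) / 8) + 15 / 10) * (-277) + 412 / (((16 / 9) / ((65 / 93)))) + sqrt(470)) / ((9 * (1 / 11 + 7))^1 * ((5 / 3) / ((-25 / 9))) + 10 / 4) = 13734775 / 1708658 - 110 * sqrt(470) / 3937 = 7.43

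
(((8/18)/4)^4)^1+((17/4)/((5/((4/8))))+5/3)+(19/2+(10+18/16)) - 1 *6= 2193581/131220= 16.72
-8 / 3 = -2.67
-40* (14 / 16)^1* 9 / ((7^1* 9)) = -5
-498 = -498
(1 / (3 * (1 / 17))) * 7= 119 / 3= 39.67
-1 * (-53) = 53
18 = 18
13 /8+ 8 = 77 /8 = 9.62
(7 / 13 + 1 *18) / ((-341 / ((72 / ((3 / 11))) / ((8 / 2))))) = -3.59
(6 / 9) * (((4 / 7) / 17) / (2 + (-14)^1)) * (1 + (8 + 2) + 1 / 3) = -4 / 189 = -0.02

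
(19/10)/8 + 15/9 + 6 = 1897/240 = 7.90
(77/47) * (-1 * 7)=-539/47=-11.47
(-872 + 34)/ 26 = -419/ 13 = -32.23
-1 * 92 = -92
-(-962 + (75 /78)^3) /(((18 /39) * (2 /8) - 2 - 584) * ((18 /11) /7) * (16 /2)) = -144524611 /164760128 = -0.88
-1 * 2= -2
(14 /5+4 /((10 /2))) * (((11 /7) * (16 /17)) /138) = 528 /13685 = 0.04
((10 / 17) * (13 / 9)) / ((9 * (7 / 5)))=650 / 9639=0.07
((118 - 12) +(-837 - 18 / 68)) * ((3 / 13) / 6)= -24863 / 884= -28.13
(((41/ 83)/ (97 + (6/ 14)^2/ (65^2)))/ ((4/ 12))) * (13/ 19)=331032975/ 31668421418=0.01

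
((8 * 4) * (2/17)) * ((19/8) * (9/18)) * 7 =532/17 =31.29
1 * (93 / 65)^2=8649 / 4225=2.05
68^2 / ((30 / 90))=13872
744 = 744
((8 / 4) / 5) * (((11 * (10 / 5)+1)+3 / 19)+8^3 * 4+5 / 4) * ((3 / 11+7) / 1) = 1260024 / 209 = 6028.82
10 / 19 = 0.53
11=11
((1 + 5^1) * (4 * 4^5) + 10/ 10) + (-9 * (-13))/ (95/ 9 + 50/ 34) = 45239581/ 1840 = 24586.73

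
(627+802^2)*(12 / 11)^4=13350479616 / 14641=911855.72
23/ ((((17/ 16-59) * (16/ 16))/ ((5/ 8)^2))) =-575/ 3708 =-0.16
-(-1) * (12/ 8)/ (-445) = -3/ 890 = -0.00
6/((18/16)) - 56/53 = 680/159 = 4.28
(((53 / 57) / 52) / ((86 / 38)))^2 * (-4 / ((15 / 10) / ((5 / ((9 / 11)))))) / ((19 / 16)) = -0.00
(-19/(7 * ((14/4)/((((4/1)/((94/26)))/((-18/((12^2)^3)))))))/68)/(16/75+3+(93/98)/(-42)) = 172092211200/262333273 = 656.01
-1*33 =-33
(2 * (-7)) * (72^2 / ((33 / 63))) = -1524096 / 11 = -138554.18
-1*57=-57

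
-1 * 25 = -25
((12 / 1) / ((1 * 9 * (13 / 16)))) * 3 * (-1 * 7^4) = -153664 / 13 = -11820.31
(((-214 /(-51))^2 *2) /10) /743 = 45796 /9662715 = 0.00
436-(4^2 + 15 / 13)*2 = 5222 / 13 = 401.69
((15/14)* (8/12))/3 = 5/21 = 0.24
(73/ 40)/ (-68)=-73/ 2720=-0.03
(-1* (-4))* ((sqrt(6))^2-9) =-12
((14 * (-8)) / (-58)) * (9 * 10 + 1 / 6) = 15148 / 87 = 174.11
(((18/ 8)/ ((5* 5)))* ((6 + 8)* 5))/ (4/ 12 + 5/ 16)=1512/ 155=9.75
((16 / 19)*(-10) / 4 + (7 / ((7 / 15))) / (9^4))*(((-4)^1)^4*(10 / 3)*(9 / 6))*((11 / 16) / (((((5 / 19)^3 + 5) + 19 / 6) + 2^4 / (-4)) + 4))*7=-388646535200 / 245557089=-1582.71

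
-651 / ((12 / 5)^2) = -5425 / 48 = -113.02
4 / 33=0.12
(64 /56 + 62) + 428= 3438 /7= 491.14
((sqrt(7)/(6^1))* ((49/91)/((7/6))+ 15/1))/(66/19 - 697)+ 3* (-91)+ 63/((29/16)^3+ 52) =-21515655/79127 - 1273* sqrt(7)/342602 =-271.92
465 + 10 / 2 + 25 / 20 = 1885 / 4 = 471.25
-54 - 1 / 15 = -811 / 15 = -54.07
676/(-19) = -676/19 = -35.58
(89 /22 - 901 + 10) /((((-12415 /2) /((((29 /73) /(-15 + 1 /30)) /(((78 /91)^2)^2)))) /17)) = -1776723193 /14874727032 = -0.12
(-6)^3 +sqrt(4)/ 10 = -1079/ 5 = -215.80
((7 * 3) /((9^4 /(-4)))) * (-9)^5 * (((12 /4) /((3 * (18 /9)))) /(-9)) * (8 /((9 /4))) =-149.33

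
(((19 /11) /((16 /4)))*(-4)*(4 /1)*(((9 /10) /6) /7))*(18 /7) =-1026 /2695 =-0.38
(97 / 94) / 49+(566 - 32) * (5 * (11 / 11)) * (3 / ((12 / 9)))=13835321 / 2303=6007.52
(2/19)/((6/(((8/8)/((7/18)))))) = 0.05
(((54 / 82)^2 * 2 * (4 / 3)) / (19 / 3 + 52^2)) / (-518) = -2916 / 3540066649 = -0.00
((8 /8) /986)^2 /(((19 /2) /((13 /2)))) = 13 /18471724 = 0.00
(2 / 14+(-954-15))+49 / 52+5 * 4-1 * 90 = -377801 / 364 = -1037.91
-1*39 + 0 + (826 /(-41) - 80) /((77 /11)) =-53.31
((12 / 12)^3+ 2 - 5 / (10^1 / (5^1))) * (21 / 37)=21 / 74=0.28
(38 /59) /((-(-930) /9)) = 57 /9145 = 0.01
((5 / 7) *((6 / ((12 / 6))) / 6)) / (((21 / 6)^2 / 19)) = 190 / 343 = 0.55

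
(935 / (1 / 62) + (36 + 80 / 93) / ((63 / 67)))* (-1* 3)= -339875906 / 1953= -174027.60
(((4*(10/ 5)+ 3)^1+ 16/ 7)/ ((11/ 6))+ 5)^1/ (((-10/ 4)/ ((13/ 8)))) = -12259/ 1540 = -7.96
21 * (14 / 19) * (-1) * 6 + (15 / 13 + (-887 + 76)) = -222964 / 247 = -902.69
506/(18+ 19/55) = 27830/1009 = 27.58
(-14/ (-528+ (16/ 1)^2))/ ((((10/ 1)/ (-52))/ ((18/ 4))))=-819/ 680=-1.20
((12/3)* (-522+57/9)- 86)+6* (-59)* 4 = -10694/3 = -3564.67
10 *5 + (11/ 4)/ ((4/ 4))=211/ 4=52.75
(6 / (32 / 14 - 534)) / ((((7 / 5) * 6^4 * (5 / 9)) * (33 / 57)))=-0.00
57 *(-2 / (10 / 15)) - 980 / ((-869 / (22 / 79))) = -170.69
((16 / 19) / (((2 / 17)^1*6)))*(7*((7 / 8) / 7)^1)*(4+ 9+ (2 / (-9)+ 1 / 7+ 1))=14909 / 1026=14.53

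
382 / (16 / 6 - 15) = -1146 / 37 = -30.97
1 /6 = 0.17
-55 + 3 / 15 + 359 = 1521 / 5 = 304.20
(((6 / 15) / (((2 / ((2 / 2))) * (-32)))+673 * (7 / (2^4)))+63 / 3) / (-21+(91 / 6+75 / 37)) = -5602059 / 67600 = -82.87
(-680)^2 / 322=231200 / 161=1436.02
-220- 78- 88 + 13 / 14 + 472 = 1217 / 14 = 86.93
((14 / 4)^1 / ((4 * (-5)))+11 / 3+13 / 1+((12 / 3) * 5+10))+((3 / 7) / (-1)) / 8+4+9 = 6241 / 105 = 59.44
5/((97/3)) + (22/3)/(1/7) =14983/291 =51.49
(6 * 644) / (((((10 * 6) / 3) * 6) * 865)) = 161 / 4325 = 0.04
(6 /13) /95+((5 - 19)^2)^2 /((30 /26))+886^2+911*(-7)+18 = 3008203879 /3705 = 811930.87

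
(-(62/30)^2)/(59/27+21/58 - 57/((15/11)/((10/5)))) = 167214/3173215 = 0.05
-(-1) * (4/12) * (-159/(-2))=53/2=26.50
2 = 2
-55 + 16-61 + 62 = -38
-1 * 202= -202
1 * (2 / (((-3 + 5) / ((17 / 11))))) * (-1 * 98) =-1666 / 11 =-151.45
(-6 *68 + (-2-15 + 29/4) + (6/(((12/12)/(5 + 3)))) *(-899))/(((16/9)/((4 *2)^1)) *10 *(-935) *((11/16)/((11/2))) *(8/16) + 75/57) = 29801709/87925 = 338.94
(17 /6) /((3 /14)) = 119 /9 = 13.22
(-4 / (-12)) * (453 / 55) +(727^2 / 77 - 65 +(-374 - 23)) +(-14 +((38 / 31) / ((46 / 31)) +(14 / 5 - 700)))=5694.38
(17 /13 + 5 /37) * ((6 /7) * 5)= 20820 /3367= 6.18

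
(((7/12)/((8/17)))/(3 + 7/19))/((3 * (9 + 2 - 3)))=2261/147456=0.02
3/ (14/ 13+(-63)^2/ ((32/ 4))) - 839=-43383539/ 51709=-838.99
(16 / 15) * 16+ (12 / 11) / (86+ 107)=543668 / 31845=17.07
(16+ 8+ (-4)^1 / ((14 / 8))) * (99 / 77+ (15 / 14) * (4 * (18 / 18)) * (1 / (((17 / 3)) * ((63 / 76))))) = 278312 / 5831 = 47.73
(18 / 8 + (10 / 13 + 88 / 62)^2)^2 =20915777184129 / 422026932496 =49.56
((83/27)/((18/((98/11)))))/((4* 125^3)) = 4067/20882812500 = 0.00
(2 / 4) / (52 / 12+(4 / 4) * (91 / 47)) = 141 / 1768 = 0.08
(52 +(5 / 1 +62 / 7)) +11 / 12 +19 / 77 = 61927 / 924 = 67.02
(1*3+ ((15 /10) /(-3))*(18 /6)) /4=3 /8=0.38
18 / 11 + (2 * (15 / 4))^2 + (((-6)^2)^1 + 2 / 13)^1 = 53791 / 572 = 94.04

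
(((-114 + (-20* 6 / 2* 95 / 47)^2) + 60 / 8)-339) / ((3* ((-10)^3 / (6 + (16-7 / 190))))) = -87649387371 / 839420000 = -104.42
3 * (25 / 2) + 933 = 1941 / 2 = 970.50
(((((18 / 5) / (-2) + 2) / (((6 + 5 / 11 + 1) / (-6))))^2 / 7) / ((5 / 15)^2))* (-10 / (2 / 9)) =-88209 / 58835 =-1.50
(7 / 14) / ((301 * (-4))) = -1 / 2408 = -0.00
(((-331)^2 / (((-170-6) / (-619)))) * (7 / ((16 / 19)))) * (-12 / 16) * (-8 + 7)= 27059485341 / 11264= 2402298.06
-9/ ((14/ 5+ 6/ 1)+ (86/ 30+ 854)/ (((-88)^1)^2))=-1.01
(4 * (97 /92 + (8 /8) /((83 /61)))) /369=13663 /704421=0.02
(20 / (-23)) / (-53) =20 / 1219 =0.02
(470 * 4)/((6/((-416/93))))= -391040/279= -1401.58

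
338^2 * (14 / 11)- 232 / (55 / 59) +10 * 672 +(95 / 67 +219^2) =736391974 / 3685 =199835.00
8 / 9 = 0.89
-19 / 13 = -1.46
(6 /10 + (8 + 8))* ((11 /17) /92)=0.12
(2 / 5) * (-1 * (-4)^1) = 8 / 5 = 1.60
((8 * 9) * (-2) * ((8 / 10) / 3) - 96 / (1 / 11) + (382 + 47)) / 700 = -3327 / 3500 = -0.95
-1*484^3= -113379904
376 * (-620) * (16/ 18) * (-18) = 3729920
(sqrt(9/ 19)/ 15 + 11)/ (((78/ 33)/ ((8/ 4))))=9.35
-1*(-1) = 1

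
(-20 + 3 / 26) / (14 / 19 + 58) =-9823 / 29016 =-0.34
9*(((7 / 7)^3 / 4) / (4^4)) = 9 / 1024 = 0.01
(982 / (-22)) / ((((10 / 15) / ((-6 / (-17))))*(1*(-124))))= 4419 / 23188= 0.19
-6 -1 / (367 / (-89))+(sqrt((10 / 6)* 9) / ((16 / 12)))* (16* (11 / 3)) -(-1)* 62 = 226.65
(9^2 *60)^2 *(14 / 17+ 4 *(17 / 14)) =15966849600 / 119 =134175206.72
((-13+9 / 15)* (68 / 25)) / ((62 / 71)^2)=-171394 / 3875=-44.23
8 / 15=0.53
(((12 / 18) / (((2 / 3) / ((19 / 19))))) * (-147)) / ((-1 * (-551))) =-147 / 551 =-0.27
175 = 175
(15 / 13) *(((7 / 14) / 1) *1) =15 / 26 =0.58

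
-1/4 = -0.25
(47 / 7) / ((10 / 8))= 188 / 35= 5.37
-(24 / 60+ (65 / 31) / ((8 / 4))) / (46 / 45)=-4041 / 2852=-1.42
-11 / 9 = -1.22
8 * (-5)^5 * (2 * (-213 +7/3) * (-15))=-158000000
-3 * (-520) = 1560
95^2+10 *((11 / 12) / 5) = 54161 / 6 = 9026.83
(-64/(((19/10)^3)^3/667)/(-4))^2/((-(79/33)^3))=-4092921854208000000000000000000/51338844663531860614110393799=-79.72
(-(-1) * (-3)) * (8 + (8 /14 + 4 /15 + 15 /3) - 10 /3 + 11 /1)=-2258 /35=-64.51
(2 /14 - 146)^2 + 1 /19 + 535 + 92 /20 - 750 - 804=94310108 /4655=20259.96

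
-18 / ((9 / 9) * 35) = -18 / 35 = -0.51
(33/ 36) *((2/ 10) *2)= 11/ 30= 0.37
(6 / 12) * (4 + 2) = 3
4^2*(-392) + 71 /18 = -112825 /18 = -6268.06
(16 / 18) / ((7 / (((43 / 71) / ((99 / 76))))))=26144 / 442827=0.06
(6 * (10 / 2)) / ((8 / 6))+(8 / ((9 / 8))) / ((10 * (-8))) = 2017 / 90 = 22.41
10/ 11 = 0.91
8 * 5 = 40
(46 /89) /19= 46 /1691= 0.03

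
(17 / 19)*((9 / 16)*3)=459 / 304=1.51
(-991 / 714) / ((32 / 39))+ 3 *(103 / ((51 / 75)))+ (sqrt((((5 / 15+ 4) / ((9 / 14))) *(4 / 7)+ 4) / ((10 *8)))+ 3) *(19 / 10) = 19 *sqrt(795) / 900+ 17456641 / 38080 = 459.02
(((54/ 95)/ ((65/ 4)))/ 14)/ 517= 108/ 22347325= 0.00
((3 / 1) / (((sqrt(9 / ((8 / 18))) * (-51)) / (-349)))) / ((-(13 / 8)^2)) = -44672 / 25857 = -1.73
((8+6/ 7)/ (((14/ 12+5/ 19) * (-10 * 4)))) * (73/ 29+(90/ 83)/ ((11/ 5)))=-140828133/ 302102570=-0.47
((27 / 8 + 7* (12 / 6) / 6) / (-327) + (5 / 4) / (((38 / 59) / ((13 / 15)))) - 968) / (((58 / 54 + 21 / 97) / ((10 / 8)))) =-20965416555 / 22399936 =-935.96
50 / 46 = 25 / 23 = 1.09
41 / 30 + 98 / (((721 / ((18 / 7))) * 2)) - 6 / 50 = 21961 / 15450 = 1.42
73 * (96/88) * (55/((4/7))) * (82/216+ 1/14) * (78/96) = 1618045/576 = 2809.11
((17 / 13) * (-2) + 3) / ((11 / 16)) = 80 / 143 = 0.56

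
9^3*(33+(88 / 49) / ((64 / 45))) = 9791199 / 392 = 24977.55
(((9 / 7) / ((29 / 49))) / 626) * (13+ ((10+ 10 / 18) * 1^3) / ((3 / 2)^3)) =27433 / 490158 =0.06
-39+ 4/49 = -1907/49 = -38.92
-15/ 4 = -3.75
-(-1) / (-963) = -0.00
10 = 10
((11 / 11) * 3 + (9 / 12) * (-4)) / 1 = 0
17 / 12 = 1.42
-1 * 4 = -4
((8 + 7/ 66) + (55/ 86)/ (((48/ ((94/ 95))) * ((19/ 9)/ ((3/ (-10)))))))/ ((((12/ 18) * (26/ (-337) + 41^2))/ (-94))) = -0.68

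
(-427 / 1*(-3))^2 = 1640961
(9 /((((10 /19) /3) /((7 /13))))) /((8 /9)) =32319 /1040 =31.08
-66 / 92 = -33 / 46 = -0.72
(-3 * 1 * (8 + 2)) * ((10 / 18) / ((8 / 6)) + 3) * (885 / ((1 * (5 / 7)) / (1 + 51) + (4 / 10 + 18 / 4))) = -55032250 / 2981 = -18461.00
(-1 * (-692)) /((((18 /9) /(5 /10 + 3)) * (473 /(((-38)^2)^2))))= 2525099696 /473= 5338477.16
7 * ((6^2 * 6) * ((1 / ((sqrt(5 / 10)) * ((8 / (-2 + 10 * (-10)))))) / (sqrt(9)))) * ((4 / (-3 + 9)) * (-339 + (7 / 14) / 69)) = 33401634 * sqrt(2) / 23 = 2053784.51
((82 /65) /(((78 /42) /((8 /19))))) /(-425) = -4592 /6823375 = -0.00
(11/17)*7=77/17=4.53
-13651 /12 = -1137.58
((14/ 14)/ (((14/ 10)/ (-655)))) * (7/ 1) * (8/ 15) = -5240/ 3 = -1746.67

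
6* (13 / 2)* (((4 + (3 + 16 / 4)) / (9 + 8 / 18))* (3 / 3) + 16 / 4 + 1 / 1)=20436 / 85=240.42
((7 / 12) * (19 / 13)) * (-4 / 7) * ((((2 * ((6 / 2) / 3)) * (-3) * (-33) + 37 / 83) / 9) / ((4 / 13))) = -312949 / 8964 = -34.91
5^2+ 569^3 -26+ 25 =184220033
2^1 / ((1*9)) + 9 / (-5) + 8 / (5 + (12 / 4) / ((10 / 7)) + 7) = -2137 / 2115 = -1.01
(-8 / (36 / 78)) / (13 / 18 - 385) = 312 / 6917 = 0.05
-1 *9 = -9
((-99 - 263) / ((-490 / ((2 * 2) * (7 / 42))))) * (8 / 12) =724 / 2205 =0.33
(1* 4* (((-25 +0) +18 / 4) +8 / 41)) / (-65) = 666 / 533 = 1.25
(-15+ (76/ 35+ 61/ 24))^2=74666881/ 705600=105.82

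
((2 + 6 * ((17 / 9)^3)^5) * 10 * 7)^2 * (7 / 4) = 281049350970354202724442577650666122276800 / 4710128697246244834921603689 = 59669144737949.18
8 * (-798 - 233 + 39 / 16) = -16457 / 2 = -8228.50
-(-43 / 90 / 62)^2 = -0.00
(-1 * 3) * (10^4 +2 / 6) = -30001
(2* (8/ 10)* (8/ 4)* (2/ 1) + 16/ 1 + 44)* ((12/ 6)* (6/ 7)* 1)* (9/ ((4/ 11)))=98604/ 35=2817.26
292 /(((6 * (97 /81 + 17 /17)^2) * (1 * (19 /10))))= 798255 /150499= 5.30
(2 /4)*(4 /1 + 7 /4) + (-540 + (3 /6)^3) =-537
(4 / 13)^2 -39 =-6575 / 169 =-38.91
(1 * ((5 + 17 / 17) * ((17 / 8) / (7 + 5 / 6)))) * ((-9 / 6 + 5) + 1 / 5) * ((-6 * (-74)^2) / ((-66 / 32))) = 247997088 / 2585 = 95936.98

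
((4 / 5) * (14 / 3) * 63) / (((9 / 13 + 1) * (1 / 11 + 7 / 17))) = 64974 / 235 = 276.49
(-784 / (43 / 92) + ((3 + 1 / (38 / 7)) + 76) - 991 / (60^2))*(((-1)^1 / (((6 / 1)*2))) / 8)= 4701468247 / 282355200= 16.65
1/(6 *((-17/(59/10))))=-59/1020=-0.06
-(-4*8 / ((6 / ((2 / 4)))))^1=2.67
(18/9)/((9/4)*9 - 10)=8/41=0.20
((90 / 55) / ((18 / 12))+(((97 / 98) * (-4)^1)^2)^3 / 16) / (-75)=-36816863663288 / 11419061940825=-3.22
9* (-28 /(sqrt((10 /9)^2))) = -1134 /5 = -226.80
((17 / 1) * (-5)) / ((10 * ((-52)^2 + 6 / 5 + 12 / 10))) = -5 / 1592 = -0.00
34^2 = 1156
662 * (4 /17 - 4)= -42368 /17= -2492.24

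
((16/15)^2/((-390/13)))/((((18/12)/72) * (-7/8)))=16384/7875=2.08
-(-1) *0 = 0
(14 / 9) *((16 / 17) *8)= 1792 / 153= 11.71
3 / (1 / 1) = 3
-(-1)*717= 717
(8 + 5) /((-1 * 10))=-13 /10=-1.30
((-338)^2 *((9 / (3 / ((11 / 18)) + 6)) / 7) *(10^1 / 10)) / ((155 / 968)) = 456176292 / 5425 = 84087.80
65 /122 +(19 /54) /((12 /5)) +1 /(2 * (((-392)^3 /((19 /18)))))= 808822746689 /1190509996032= 0.68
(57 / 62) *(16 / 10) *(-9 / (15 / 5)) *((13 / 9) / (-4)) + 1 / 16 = 4107 / 2480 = 1.66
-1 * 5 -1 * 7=-12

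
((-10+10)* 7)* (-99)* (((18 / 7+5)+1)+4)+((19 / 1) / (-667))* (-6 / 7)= 114 / 4669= 0.02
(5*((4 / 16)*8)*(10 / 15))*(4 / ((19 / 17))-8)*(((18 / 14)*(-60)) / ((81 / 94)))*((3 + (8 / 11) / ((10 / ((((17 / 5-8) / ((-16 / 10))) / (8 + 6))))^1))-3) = 172960 / 4389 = 39.41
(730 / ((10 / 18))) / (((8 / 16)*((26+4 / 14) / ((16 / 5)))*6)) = 6132 / 115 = 53.32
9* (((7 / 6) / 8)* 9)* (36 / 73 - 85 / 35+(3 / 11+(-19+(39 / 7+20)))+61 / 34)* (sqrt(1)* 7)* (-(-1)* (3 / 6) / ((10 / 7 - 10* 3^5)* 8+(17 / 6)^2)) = -15252974163 / 1068922880432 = -0.01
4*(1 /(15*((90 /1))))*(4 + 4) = 16 /675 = 0.02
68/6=34/3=11.33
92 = 92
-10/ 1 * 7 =-70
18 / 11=1.64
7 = 7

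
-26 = -26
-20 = -20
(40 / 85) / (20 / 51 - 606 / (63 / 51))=-84 / 87497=-0.00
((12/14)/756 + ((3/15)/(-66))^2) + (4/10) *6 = 4270913/1778700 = 2.40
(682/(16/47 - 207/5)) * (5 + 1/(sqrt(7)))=-801350/9649 - 160270 * sqrt(7)/67543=-89.33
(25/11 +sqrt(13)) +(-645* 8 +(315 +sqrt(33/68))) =-53270/11 +sqrt(561)/34 +sqrt(13) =-4838.43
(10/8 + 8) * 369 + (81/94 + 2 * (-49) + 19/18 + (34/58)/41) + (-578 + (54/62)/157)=2739.19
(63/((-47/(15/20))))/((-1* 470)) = 189/88360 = 0.00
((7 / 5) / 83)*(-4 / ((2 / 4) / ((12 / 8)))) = -84 / 415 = -0.20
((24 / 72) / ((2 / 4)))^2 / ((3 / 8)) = 32 / 27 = 1.19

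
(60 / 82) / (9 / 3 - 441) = -5 / 2993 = -0.00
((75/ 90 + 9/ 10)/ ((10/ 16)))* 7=1456/ 75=19.41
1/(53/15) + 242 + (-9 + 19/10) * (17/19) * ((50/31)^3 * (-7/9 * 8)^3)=145727787045581/21869662473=6663.47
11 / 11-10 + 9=0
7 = 7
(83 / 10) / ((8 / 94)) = 3901 / 40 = 97.52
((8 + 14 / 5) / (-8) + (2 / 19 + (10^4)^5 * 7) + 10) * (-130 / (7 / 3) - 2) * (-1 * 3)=80598000000000000001008081 / 665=121200000000000000001515.90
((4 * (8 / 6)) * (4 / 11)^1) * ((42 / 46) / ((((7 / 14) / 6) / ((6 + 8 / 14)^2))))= 70656 / 77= 917.61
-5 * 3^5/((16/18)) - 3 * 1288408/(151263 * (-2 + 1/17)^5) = -133888062457/98018424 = -1365.95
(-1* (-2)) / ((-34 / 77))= -77 / 17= -4.53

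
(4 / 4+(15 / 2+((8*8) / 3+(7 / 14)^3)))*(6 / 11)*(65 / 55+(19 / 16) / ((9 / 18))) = 225047 / 3872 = 58.12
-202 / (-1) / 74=101 / 37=2.73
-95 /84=-1.13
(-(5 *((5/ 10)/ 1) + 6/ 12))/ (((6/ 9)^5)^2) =-177147/ 1024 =-173.00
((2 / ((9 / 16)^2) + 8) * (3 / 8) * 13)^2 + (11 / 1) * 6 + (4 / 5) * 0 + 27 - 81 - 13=3552496 / 729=4873.11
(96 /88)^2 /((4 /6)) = 216 /121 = 1.79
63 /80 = 0.79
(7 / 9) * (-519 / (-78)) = 1211 / 234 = 5.18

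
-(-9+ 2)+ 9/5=44/5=8.80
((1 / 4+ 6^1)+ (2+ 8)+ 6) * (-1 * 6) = -267 / 2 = -133.50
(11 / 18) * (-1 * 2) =-11 / 9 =-1.22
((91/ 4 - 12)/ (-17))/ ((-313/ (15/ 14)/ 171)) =110295/ 297976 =0.37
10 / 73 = 0.14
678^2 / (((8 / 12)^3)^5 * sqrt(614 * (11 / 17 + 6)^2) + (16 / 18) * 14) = 5318515280344627342863 / 143849911821410020 - 1621868141633324544 * sqrt(614) / 35962477955352505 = 35855.16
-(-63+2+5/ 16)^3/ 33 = 915498611/ 135168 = 6773.04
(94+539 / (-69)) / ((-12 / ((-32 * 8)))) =1838.69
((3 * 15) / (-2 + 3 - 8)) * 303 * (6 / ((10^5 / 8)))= -8181 / 8750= -0.93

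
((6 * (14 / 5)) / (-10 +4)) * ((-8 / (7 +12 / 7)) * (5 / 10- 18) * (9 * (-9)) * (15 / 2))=1666980 / 61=27327.54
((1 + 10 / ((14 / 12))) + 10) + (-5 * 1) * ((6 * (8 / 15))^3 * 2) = -53919 / 175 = -308.11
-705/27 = -235/9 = -26.11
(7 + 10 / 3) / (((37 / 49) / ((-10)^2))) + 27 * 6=169882 / 111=1530.47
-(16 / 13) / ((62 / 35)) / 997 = -280 / 401791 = -0.00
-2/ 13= -0.15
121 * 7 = 847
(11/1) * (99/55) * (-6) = -594/5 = -118.80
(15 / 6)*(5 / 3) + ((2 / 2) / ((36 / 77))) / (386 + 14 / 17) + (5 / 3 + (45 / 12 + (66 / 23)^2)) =2232067357 / 125233344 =17.82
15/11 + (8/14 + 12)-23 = -698/77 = -9.06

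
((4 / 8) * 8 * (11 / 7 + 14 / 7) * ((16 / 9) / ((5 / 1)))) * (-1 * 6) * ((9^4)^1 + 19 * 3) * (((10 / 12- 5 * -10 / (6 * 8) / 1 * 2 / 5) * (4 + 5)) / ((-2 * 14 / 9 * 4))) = 182332.65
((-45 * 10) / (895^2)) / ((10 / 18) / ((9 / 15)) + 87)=-243 / 38032667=-0.00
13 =13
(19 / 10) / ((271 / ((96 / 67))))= 912 / 90785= 0.01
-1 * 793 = -793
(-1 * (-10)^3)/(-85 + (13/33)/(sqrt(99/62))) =-9163935000/778923997 -1287000 * sqrt(682)/778923997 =-11.81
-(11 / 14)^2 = -121 / 196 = -0.62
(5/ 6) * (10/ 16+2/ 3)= 1.08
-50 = -50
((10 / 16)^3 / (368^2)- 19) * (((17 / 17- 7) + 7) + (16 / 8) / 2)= -1317404547 / 34668544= -38.00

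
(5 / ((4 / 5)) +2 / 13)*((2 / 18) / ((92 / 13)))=37 / 368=0.10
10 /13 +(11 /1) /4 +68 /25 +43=64011 /1300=49.24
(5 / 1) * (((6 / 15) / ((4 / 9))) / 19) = 9 / 38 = 0.24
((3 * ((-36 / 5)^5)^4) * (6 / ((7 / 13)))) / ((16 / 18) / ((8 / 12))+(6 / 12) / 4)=75071849330146410524982959004450816 / 23365020751953125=3213001611559493982.15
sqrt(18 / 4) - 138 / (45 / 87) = -1334 / 5+ 3 * sqrt(2) / 2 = -264.68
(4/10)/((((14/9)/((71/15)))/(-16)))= -3408/175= -19.47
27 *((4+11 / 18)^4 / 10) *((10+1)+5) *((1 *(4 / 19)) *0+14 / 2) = 332208247 / 2430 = 136711.21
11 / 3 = 3.67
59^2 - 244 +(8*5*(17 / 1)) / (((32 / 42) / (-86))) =-73518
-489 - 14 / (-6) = -1460 / 3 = -486.67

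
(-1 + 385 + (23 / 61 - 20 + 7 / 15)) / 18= 166916 / 8235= 20.27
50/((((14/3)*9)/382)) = 9550/21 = 454.76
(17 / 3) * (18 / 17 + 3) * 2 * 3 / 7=138 / 7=19.71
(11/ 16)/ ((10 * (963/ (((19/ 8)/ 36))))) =209/ 44375040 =0.00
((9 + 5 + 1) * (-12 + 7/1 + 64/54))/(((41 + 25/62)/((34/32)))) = -15965/10872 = -1.47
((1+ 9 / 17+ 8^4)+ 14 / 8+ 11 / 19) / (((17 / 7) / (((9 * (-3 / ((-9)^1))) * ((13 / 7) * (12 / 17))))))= 619750989 / 93347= 6639.22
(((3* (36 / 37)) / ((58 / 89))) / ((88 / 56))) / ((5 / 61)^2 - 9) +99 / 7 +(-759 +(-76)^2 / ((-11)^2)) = -697.44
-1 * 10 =-10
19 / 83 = 0.23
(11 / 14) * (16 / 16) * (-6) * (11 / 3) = -121 / 7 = -17.29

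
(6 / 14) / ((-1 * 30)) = -1 / 70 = -0.01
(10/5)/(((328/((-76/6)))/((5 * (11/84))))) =-1045/20664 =-0.05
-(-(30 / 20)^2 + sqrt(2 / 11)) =9 / 4 - sqrt(22) / 11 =1.82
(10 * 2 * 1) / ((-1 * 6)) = -10 / 3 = -3.33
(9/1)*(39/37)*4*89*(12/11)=1499472/407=3684.21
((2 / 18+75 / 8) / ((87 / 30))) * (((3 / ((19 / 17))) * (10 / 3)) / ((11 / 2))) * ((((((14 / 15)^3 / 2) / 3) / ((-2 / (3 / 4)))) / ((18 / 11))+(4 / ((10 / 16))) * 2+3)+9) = 34942456897 / 265108140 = 131.80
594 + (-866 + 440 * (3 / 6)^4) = -489 / 2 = -244.50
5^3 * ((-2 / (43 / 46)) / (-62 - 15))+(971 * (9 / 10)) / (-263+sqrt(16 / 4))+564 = 541667179 / 960190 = 564.12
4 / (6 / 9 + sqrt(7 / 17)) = 408 / 5 -36 * sqrt(119) / 5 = 3.06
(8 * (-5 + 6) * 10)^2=6400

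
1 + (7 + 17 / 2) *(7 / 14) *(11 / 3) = 353 / 12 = 29.42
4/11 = 0.36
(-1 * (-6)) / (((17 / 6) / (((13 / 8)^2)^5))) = 1240726426641 / 4563402752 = 271.89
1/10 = 0.10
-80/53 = -1.51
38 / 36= 19 / 18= 1.06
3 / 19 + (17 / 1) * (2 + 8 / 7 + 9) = 27476 / 133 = 206.59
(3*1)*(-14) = -42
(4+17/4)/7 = 33/28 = 1.18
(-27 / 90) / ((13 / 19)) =-57 / 130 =-0.44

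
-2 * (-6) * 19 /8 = 57 /2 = 28.50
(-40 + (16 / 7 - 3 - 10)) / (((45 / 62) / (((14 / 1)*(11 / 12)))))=-24211 / 27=-896.70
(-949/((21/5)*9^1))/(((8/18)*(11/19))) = -90155/924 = -97.57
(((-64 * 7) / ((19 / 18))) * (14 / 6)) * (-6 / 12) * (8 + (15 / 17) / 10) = 1293600 / 323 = 4004.95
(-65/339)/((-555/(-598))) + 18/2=330887/37629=8.79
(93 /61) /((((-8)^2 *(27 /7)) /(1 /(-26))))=-217 /913536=-0.00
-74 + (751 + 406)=1083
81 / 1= 81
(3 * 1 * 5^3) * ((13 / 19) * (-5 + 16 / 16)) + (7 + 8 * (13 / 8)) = -1006.32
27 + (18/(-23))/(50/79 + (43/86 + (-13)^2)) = 16690257/618263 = 27.00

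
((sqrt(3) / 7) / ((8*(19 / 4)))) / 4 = sqrt(3) / 1064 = 0.00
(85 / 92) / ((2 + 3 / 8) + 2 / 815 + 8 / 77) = 10668350 / 28651951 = 0.37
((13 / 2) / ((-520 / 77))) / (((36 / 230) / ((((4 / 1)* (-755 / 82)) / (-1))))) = -226.47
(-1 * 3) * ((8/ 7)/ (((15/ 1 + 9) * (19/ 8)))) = -8/ 133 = -0.06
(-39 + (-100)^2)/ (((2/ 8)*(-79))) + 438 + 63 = -265/ 79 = -3.35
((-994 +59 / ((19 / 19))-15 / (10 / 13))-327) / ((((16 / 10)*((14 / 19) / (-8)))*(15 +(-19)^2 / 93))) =22644105 / 49168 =460.55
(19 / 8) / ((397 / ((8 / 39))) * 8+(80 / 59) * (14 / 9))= 10089 / 65780744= 0.00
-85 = -85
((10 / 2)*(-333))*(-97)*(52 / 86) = 4199130 / 43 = 97654.19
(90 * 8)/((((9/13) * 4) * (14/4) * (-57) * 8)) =-65/399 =-0.16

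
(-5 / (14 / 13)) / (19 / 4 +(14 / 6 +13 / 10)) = -0.55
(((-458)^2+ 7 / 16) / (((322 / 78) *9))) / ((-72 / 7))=-43631003 / 79488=-548.90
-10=-10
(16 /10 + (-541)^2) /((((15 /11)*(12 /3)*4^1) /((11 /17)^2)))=5616.50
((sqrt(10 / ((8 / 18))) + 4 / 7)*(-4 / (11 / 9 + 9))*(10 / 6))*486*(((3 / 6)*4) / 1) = -21870*sqrt(10) / 23 -58320 / 161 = -3369.15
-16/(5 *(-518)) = 8/1295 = 0.01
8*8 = 64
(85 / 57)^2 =7225 / 3249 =2.22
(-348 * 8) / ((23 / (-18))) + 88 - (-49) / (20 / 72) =280966 / 115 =2443.18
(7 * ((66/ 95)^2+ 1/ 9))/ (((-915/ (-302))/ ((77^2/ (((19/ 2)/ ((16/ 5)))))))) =19343928079168/ 7060483125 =2739.75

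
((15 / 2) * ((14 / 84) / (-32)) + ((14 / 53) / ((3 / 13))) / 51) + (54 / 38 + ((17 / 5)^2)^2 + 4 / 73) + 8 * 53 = 503057548805029 / 899774640000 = 559.09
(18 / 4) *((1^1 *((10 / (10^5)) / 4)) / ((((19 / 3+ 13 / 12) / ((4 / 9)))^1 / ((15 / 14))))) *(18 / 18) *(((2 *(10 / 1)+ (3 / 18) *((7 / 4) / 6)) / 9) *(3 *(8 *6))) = 2887 / 1246000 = 0.00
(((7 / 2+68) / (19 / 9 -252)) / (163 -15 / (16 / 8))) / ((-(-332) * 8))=-99 / 142900768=-0.00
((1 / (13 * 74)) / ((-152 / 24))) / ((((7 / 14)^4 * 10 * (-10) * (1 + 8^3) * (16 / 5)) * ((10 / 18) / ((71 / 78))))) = 71 / 2708799600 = 0.00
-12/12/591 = -1/591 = -0.00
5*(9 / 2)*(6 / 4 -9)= -675 / 4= -168.75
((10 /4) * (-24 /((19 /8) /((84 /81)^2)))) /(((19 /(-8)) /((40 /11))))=40140800 /964953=41.60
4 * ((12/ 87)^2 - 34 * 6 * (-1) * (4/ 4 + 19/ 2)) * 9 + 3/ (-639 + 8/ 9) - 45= 372226337082/ 4829863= 77067.68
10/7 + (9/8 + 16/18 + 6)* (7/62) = 72913/31248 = 2.33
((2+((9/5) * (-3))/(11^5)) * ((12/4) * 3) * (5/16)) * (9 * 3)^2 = 10566378963/2576816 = 4100.56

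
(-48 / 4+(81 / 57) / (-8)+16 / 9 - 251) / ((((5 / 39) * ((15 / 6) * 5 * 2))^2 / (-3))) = 36260133 / 475000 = 76.34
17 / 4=4.25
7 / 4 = 1.75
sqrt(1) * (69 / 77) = 69 / 77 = 0.90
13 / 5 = 2.60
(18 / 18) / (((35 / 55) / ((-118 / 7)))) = -1298 / 49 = -26.49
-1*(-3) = 3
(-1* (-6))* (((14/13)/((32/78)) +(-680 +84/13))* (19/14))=-5463.15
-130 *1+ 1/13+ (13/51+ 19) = -110.67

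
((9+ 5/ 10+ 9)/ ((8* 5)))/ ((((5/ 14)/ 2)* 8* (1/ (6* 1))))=777/ 400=1.94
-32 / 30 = -16 / 15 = -1.07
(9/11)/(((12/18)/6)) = 81/11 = 7.36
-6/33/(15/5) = -2/33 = -0.06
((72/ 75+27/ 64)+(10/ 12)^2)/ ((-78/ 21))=-209293/ 374400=-0.56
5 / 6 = 0.83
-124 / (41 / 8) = -24.20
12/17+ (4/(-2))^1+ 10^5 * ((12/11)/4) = 5099758/187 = 27271.43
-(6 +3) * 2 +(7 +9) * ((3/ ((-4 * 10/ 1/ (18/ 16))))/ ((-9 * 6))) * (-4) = -181/ 10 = -18.10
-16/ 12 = -1.33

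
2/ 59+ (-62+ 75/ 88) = -317303/ 5192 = -61.11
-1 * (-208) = 208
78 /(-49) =-78 /49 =-1.59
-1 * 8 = -8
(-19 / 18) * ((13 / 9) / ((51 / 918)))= -27.44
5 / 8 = 0.62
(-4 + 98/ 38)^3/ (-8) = 19683/ 54872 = 0.36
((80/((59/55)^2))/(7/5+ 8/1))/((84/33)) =3327500/1145249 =2.91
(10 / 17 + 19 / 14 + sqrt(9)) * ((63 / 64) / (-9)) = -1177 / 2176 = -0.54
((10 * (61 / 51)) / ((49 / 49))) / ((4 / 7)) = 2135 / 102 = 20.93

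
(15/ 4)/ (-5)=-0.75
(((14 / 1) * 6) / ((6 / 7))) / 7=14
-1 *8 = -8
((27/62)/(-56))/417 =-9/482608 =-0.00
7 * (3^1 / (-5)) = -4.20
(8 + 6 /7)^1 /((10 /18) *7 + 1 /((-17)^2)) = 80631 /35434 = 2.28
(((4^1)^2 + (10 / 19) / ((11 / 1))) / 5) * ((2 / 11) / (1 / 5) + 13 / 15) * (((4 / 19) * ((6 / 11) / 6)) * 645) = 169028184 / 2402455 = 70.36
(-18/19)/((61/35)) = -630/1159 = -0.54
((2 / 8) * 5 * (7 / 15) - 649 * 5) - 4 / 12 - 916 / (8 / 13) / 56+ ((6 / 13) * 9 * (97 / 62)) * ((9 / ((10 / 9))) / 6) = -736293871 / 225680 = -3262.56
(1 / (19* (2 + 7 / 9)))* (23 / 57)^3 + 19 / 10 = 37165819 / 19548150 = 1.90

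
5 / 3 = 1.67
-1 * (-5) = 5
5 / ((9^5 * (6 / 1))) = 5 / 354294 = 0.00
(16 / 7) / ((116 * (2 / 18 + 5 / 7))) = 9 / 377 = 0.02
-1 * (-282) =282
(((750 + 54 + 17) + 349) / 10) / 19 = 117 / 19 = 6.16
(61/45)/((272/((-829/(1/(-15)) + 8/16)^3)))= 55202742742763/5760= 9583809503.95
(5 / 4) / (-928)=-5 / 3712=-0.00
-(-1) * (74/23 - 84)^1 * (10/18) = -9290/207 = -44.88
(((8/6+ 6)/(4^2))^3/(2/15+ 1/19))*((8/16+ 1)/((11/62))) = 356345/81408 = 4.38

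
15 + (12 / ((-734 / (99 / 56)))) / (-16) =2466537 / 164416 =15.00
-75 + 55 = -20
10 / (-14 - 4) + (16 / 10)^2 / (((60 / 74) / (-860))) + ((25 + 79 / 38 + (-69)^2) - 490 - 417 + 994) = 18461303 / 8550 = 2159.22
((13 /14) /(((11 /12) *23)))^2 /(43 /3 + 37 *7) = 0.00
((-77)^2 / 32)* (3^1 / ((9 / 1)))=5929 / 96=61.76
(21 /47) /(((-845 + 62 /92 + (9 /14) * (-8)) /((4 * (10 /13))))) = -270480 /167126219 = -0.00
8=8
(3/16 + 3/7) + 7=7.62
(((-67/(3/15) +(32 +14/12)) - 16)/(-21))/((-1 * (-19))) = 1907/2394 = 0.80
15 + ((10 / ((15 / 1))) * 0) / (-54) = 15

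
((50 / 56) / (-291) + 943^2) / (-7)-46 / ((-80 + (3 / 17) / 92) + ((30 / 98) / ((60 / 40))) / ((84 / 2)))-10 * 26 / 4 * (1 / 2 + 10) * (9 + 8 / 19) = -133464.86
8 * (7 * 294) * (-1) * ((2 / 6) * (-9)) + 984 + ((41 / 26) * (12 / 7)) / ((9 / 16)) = 13753960 / 273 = 50380.81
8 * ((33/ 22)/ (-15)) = -4/ 5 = -0.80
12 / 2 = 6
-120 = -120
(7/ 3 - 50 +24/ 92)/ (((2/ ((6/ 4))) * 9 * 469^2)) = -3271/ 182127708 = -0.00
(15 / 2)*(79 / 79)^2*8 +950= 1010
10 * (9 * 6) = 540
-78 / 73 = -1.07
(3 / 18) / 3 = 1 / 18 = 0.06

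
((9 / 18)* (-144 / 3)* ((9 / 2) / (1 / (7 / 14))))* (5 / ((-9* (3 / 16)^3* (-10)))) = -4096 / 9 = -455.11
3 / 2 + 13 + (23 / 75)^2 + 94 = 1221683 / 11250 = 108.59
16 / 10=8 / 5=1.60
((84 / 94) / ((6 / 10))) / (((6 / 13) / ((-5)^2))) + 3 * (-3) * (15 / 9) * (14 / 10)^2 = 36148 / 705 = 51.27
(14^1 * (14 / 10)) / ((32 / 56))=34.30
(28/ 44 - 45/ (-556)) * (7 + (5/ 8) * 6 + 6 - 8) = 153545/ 24464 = 6.28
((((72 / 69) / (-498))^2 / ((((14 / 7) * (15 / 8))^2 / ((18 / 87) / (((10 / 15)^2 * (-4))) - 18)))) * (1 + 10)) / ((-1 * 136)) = 0.00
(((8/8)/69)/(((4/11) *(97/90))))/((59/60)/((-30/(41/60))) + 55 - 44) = 8910000/2645031211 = 0.00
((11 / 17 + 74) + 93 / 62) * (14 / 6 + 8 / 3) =12945 / 34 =380.74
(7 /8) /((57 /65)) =455 /456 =1.00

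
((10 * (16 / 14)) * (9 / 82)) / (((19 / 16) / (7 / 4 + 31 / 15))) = 21984 / 5453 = 4.03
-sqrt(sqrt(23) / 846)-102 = -102-23^(1 / 4) * sqrt(94) / 282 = -102.08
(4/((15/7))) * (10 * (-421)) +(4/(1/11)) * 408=30280/3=10093.33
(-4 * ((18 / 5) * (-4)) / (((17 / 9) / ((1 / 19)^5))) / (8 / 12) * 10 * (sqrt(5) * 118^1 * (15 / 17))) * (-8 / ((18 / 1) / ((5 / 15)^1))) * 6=-12234240 * sqrt(5) / 715592611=-0.04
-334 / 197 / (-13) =334 / 2561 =0.13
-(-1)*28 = 28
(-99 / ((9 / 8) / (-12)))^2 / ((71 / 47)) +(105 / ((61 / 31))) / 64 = 204614305473 / 277184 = 738189.45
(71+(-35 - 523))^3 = -115501303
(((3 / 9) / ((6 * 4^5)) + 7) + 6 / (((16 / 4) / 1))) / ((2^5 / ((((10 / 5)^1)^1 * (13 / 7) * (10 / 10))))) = 2036749 / 2064384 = 0.99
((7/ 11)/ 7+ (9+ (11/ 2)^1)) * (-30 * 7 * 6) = -202230/ 11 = -18384.55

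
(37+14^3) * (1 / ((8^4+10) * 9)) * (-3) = -927 / 4106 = -0.23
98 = 98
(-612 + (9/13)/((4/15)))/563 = -31689/29276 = -1.08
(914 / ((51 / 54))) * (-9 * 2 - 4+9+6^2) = 378396 / 17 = 22258.59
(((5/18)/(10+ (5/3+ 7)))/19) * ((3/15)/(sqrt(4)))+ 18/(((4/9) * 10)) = 258557/63840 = 4.05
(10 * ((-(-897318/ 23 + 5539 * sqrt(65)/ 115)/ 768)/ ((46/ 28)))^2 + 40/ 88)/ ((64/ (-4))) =-2170277142466067/ 3631252635648 + 13530109761 * sqrt(65)/ 9169829888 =-585.77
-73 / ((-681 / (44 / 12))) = 0.39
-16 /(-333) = 16 /333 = 0.05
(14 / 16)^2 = 49 / 64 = 0.77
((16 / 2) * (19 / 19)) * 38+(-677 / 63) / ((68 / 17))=75931 / 252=301.31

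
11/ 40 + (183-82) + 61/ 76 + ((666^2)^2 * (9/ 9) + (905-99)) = 149523863793499/ 760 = 196741926044.08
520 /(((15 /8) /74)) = 61568 /3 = 20522.67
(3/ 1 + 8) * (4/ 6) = 22/ 3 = 7.33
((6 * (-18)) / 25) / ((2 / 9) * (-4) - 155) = 972 / 35075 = 0.03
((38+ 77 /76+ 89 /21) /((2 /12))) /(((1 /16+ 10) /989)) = 23745976 /931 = 25505.88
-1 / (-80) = 1 / 80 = 0.01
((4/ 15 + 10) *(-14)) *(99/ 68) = -17787/ 85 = -209.26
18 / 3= 6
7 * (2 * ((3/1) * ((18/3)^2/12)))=126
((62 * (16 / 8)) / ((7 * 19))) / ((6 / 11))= 682 / 399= 1.71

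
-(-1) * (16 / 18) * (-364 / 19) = -2912 / 171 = -17.03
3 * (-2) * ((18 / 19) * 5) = -540 / 19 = -28.42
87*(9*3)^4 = 46235367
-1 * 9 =-9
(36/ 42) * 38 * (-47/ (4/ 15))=-40185/ 7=-5740.71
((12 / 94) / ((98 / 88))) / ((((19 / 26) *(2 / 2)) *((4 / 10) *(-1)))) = -17160 / 43757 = -0.39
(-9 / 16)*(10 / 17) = -45 / 136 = -0.33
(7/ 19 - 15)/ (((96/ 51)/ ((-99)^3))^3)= 623847322927310755413393/ 311296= 2004032570053295755.21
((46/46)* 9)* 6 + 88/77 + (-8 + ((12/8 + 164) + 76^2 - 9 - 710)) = 73775/14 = 5269.64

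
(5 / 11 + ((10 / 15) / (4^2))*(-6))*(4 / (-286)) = -9 / 3146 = -0.00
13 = 13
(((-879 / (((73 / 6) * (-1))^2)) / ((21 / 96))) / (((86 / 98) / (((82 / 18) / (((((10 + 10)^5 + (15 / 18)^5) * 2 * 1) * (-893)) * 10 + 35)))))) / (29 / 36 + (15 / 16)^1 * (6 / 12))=18078795399168 / 9343465531751397105665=0.00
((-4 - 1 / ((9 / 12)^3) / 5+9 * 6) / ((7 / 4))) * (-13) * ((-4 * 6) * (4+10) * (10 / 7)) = 11125504 / 63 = 176595.30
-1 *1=-1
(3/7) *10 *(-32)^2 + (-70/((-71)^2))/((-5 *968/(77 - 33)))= 1703454769/388157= 4388.57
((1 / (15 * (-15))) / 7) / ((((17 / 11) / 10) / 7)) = -22 / 765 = -0.03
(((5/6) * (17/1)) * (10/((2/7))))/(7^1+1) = 2975/48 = 61.98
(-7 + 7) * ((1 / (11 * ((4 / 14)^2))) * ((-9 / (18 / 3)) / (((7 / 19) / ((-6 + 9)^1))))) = 0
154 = 154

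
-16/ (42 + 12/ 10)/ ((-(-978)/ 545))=-2725/ 13203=-0.21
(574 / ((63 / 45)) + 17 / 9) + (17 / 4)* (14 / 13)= 97453 / 234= 416.47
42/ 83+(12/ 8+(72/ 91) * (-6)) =-41409/ 15106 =-2.74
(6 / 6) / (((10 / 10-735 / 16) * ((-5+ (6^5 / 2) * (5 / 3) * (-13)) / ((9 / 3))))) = 48 / 60572155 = 0.00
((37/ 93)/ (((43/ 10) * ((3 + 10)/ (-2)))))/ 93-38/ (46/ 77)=-7073316253/ 111200193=-63.61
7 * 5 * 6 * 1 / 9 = 70 / 3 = 23.33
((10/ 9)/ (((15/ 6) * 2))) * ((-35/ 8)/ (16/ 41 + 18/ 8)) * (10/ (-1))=3.68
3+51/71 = 264/71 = 3.72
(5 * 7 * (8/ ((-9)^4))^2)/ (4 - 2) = 1120/ 43046721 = 0.00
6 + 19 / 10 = 79 / 10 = 7.90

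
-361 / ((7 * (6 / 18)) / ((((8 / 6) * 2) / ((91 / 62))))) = -179056 / 637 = -281.09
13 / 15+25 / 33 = 268 / 165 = 1.62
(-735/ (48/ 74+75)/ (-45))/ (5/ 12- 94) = -0.00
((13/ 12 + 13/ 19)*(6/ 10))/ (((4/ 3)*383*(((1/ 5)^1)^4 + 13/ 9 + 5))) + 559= 2359936069517/ 4221707888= 559.00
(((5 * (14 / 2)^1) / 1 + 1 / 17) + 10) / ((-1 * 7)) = -766 / 119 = -6.44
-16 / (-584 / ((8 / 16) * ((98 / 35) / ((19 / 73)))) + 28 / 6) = 168 / 1091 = 0.15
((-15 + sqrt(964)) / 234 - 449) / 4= -35027 / 312 + sqrt(241) / 468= -112.23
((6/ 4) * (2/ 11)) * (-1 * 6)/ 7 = -18/ 77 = -0.23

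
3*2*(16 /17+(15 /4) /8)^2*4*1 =1764867 /36992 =47.71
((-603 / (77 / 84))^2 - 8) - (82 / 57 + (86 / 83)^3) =1706458220246506 / 3943614939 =432714.21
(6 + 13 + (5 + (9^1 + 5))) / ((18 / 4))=8.44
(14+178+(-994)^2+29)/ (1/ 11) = 10870827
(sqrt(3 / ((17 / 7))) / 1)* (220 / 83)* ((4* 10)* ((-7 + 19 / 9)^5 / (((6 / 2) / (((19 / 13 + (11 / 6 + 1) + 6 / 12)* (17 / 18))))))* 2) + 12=-993567.81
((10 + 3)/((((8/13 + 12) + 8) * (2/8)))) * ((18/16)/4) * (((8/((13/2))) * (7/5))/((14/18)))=1.57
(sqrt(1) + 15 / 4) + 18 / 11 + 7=589 / 44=13.39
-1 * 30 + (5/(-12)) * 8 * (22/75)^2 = -102218/3375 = -30.29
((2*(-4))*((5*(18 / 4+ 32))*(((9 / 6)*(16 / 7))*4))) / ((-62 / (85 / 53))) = 5956800 / 11501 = 517.94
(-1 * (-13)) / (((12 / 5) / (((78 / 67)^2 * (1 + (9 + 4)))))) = 461370 / 4489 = 102.78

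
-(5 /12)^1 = -5 /12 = -0.42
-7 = -7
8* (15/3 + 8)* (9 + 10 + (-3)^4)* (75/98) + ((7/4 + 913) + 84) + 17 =1759087/196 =8974.93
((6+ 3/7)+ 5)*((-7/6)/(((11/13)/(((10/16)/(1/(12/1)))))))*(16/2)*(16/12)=-41600/33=-1260.61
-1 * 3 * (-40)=120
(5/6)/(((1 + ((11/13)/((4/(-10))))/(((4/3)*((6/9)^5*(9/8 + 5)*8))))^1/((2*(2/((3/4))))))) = 6522880/1106793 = 5.89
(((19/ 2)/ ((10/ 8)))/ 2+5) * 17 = 748/ 5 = 149.60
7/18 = 0.39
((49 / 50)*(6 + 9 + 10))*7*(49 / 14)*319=765919 / 4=191479.75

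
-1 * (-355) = 355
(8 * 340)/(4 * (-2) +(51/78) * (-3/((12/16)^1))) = -17680/69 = -256.23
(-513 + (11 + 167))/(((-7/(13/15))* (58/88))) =38324/609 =62.93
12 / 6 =2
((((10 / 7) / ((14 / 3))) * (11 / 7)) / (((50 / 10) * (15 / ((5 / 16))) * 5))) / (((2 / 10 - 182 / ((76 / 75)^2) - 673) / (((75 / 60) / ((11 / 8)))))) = -1805 / 4210190201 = -0.00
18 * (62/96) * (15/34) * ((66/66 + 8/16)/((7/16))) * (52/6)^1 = 18135/119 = 152.39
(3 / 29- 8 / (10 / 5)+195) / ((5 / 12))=66504 / 145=458.65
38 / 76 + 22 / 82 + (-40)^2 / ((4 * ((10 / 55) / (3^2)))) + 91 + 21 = 1632847 / 82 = 19912.77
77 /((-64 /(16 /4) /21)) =-1617 /16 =-101.06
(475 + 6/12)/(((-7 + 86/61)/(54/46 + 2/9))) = -5588393/47058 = -118.76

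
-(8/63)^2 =-64/3969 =-0.02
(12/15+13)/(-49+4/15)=-207/731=-0.28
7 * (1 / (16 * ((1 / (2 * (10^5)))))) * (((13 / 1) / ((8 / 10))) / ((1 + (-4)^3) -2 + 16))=-203125 / 7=-29017.86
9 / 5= 1.80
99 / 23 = 4.30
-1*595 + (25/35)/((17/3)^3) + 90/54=-593.33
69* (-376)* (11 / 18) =-15854.67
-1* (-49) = 49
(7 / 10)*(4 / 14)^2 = 2 / 35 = 0.06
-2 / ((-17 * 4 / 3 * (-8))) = -3 / 272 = -0.01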